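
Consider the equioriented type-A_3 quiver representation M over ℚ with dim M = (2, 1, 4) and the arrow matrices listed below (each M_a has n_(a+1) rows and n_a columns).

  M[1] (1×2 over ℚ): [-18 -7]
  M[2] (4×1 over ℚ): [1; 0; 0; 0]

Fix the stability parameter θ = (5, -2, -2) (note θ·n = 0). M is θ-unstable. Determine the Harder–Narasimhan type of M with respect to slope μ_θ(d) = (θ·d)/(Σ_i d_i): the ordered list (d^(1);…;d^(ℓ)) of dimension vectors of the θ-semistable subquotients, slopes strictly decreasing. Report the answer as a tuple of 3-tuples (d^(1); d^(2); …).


Interval decomposition of M: I[1,1], I[1,3], I[3,3]^3.
HN type (ℓ=3): μ^(1)=5; μ^(2)=1/3; μ^(3)=-2

((1, 0, 0); (1, 1, 1); (0, 0, 3))


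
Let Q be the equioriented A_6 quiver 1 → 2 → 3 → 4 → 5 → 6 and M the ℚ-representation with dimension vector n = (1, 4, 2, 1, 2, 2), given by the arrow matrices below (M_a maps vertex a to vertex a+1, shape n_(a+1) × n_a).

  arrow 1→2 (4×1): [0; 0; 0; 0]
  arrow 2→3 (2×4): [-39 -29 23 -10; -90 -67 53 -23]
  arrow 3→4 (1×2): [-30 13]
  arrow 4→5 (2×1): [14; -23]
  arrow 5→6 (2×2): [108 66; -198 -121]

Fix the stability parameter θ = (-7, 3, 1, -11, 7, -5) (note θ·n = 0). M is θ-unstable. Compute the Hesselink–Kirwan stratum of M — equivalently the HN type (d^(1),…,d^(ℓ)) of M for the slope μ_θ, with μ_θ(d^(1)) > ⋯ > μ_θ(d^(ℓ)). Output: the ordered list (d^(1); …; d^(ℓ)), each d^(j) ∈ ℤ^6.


Barcode: M ≅ I[1,1], I[2,2]^2, I[2,3], I[2,6], I[5,5], I[6,6]. HN layers by μ_θ (7 steps, strictly decreasing):
  μ^(1)=7; μ^(2)=3; μ^(3)=2; μ^(4)=1; μ^(5)=-7/3; μ^(6)=-5; μ^(7)=-7

((0, 0, 0, 0, 1, 0); (0, 2, 0, 0, 0, 0); (0, 1, 1, 0, 0, 0); (0, 0, 0, 0, 1, 1); (0, 1, 1, 1, 0, 0); (0, 0, 0, 0, 0, 1); (1, 0, 0, 0, 0, 0))


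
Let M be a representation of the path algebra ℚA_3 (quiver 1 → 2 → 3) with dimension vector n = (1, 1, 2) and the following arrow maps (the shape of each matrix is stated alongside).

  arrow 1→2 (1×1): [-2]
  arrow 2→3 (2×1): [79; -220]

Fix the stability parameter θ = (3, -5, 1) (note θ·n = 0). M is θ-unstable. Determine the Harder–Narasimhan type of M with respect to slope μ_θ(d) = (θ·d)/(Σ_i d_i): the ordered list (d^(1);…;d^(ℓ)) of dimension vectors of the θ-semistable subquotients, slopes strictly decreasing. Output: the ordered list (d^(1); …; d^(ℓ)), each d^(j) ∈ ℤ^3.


Interval decomposition of M: I[1,3], I[3,3].
HN type (ℓ=2): μ^(1)=1; μ^(2)=-1

((0, 0, 2); (1, 1, 0))


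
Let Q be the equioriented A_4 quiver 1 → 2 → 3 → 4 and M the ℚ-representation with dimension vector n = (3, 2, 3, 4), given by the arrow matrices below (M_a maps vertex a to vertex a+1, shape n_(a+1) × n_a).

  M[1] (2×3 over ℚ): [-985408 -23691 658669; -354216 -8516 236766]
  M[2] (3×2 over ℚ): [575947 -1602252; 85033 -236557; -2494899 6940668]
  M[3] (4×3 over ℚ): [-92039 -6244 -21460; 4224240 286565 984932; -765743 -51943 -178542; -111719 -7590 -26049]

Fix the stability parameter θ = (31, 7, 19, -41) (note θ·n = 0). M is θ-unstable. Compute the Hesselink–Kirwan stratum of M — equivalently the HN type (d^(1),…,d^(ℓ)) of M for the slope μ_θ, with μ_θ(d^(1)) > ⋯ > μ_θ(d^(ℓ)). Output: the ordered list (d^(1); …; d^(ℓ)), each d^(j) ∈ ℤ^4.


Via rank(M_{q-1}∘⋯∘M_p): M ≅ I[1,1], I[1,4]^2, I[3,4], I[4,4].
μ_θ-semistable layers: μ^(1)=31; μ^(2)=4; μ^(3)=-11; μ^(4)=-41

((1, 0, 0, 0); (2, 2, 2, 2); (0, 0, 1, 1); (0, 0, 0, 1))


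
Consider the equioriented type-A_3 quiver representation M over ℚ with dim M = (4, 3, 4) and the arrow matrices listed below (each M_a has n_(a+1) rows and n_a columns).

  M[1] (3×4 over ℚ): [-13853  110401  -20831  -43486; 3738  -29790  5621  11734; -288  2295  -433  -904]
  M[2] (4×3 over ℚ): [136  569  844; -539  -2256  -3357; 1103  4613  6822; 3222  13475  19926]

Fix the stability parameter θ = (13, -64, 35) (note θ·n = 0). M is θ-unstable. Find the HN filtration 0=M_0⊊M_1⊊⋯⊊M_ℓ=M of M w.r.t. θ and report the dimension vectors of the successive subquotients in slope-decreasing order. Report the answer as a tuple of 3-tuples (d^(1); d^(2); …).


Barcode: M ≅ I[1,1], I[1,3]^3, I[3,3]. HN layers by μ_θ (3 steps, strictly decreasing):
  μ^(1)=35; μ^(2)=13; μ^(3)=-51/2

((0, 0, 4); (1, 0, 0); (3, 3, 0))


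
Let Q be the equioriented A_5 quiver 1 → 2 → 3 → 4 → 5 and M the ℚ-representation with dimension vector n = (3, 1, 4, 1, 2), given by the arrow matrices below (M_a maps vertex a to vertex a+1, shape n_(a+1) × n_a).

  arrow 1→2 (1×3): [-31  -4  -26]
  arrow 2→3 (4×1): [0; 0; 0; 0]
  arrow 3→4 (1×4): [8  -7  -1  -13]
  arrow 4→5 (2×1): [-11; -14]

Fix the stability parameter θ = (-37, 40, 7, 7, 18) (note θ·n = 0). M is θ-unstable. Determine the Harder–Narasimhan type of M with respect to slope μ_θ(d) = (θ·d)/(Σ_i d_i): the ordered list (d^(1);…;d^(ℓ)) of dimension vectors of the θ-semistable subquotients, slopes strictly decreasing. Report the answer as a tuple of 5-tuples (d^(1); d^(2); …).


Interval decomposition of M: I[1,1]^2, I[1,2], I[3,3]^3, I[3,5], I[5,5].
HN type (ℓ=4): μ^(1)=40; μ^(2)=18; μ^(3)=7; μ^(4)=-37

((0, 1, 0, 0, 0); (0, 0, 0, 0, 2); (0, 0, 4, 1, 0); (3, 0, 0, 0, 0))


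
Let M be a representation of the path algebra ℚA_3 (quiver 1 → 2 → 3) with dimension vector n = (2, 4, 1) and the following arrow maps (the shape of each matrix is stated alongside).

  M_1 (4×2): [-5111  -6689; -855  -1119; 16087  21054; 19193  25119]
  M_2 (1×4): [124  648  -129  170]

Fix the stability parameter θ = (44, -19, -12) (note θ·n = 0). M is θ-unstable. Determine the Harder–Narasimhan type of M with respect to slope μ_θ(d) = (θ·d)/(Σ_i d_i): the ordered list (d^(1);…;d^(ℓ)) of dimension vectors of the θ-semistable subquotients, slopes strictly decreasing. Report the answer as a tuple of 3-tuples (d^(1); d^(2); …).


Interval decomposition of M: I[1,2], I[1,3], I[2,2]^2.
HN type (ℓ=3): μ^(1)=25/2; μ^(2)=13/3; μ^(3)=-19

((1, 1, 0); (1, 1, 1); (0, 2, 0))


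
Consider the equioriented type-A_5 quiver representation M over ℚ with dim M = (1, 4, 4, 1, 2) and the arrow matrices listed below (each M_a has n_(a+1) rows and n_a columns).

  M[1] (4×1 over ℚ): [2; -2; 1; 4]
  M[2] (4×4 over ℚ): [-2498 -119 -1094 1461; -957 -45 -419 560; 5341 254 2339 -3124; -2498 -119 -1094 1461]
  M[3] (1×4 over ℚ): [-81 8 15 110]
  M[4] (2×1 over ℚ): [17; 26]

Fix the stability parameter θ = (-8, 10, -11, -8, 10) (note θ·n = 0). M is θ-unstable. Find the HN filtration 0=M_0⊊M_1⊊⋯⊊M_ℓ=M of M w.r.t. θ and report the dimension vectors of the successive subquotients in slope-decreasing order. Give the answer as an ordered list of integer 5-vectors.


Barcode: M ≅ I[1,5], I[2,2], I[2,3]^2, I[3,3], I[5,5]. HN layers by μ_θ (5 steps, strictly decreasing):
  μ^(1)=10; μ^(2)=-1/2; μ^(3)=-3; μ^(4)=-8; μ^(5)=-11

((0, 1, 0, 0, 2); (0, 2, 2, 0, 0); (0, 1, 1, 1, 0); (1, 0, 0, 0, 0); (0, 0, 1, 0, 0))


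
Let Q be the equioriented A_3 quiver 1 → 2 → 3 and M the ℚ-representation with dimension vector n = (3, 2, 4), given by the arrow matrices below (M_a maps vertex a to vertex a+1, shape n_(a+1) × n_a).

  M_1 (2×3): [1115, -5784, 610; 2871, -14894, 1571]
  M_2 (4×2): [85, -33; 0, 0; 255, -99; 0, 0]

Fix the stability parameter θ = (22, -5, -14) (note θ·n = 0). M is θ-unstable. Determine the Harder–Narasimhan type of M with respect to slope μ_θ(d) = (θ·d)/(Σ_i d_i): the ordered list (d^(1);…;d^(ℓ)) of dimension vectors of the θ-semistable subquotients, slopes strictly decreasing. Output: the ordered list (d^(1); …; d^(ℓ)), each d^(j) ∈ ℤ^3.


Interval decomposition of M: I[1,1], I[1,2], I[1,3], I[3,3]^3.
HN type (ℓ=4): μ^(1)=22; μ^(2)=17/2; μ^(3)=1; μ^(4)=-14

((1, 0, 0); (1, 1, 0); (1, 1, 1); (0, 0, 3))


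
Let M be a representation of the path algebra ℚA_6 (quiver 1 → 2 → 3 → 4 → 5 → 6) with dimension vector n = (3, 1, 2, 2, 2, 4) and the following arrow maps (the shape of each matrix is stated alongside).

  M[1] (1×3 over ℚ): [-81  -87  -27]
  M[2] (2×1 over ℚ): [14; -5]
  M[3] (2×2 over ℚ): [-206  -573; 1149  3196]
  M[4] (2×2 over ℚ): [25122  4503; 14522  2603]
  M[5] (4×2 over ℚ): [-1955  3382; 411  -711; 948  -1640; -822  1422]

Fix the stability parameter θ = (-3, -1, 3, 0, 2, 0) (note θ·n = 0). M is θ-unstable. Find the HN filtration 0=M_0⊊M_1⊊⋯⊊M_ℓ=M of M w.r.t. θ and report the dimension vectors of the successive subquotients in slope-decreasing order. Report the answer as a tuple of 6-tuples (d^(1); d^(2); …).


Via rank(M_{q-1}∘⋯∘M_p): M ≅ I[1,1]^2, I[1,4], I[3,6], I[5,6], I[6,6]^2.
μ_θ-semistable layers: μ^(1)=3/2; μ^(2)=5/4; μ^(3)=1; μ^(4)=0; μ^(5)=-1; μ^(6)=-3

((0, 0, 1, 1, 0, 0); (0, 0, 1, 1, 1, 1); (0, 0, 0, 0, 1, 1); (0, 0, 0, 0, 0, 2); (0, 1, 0, 0, 0, 0); (3, 0, 0, 0, 0, 0))


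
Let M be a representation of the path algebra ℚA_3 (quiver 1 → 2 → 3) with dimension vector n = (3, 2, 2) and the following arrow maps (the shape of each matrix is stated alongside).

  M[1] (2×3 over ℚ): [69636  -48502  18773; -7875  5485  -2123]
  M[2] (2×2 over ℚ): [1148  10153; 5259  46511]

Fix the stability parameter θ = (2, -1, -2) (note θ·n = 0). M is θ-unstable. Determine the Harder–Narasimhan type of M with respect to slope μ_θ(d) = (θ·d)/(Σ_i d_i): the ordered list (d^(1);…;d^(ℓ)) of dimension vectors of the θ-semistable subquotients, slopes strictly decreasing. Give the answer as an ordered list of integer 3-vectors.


Via rank(M_{q-1}∘⋯∘M_p): M ≅ I[1,1], I[1,3]^2.
μ_θ-semistable layers: μ^(1)=2; μ^(2)=-1/3

((1, 0, 0); (2, 2, 2))


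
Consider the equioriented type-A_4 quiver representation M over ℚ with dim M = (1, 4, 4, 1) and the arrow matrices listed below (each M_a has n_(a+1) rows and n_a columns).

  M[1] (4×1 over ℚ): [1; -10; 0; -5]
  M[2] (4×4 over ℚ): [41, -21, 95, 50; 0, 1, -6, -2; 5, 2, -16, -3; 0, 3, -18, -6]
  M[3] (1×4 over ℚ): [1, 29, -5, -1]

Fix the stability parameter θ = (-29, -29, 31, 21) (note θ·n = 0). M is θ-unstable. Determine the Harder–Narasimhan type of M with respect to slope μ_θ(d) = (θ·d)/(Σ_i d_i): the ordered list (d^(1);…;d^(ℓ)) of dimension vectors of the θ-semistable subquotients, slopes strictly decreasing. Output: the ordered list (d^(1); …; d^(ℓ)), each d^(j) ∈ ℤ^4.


Interval decomposition of M: I[1,4], I[2,2], I[2,3]^2, I[3,3].
HN type (ℓ=3): μ^(1)=31; μ^(2)=26; μ^(3)=-29

((0, 0, 3, 0); (0, 0, 1, 1); (1, 4, 0, 0))


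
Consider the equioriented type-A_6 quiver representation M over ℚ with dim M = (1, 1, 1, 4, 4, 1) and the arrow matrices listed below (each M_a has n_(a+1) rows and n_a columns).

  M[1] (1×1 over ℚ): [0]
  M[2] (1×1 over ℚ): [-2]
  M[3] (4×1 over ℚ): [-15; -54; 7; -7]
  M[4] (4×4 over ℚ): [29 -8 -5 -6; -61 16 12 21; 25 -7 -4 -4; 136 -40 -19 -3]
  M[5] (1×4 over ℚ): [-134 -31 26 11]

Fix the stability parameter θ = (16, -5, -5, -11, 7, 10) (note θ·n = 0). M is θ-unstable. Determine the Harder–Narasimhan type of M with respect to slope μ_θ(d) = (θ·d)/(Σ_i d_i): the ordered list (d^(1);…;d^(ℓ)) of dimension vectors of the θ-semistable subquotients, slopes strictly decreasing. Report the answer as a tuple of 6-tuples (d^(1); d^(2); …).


Via rank(M_{q-1}∘⋯∘M_p): M ≅ I[1,1], I[2,6], I[4,4], I[4,5]^2, I[5,5].
μ_θ-semistable layers: μ^(1)=16; μ^(2)=10; μ^(3)=7; μ^(4)=-7; μ^(5)=-11

((1, 0, 0, 0, 0, 0); (0, 0, 0, 0, 0, 1); (0, 0, 0, 0, 4, 0); (0, 1, 1, 1, 0, 0); (0, 0, 0, 3, 0, 0))


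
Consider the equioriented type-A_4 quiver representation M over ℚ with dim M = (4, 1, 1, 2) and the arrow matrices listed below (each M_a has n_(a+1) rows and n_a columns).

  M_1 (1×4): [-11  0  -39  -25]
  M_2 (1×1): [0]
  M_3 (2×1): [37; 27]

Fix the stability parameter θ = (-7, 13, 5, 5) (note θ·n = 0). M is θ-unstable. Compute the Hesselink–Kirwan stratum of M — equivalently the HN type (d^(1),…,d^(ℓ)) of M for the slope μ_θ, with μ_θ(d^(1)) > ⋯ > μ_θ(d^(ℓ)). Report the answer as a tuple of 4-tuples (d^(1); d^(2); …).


Via rank(M_{q-1}∘⋯∘M_p): M ≅ I[1,1]^3, I[1,2], I[3,4], I[4,4].
μ_θ-semistable layers: μ^(1)=13; μ^(2)=5; μ^(3)=-7

((0, 1, 0, 0); (0, 0, 1, 2); (4, 0, 0, 0))


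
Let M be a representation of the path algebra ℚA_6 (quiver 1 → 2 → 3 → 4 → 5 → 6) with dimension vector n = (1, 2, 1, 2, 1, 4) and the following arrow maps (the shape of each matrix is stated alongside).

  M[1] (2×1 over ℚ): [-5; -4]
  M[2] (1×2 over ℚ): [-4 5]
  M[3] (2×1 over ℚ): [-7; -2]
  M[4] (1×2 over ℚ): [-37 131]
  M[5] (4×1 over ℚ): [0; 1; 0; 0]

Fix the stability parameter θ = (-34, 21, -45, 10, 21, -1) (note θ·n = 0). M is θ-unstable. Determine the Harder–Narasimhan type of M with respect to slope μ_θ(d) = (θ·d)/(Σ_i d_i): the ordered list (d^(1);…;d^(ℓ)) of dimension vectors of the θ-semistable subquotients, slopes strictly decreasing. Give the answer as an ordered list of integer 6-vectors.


Interval decomposition of M: I[1,2], I[2,6], I[4,4], I[6,6]^3.
HN type (ℓ=5): μ^(1)=21; μ^(2)=10; μ^(3)=-1; μ^(4)=-12; μ^(5)=-34

((0, 1, 0, 0, 0, 0); (0, 0, 0, 2, 1, 1); (0, 0, 0, 0, 0, 3); (0, 1, 1, 0, 0, 0); (1, 0, 0, 0, 0, 0))


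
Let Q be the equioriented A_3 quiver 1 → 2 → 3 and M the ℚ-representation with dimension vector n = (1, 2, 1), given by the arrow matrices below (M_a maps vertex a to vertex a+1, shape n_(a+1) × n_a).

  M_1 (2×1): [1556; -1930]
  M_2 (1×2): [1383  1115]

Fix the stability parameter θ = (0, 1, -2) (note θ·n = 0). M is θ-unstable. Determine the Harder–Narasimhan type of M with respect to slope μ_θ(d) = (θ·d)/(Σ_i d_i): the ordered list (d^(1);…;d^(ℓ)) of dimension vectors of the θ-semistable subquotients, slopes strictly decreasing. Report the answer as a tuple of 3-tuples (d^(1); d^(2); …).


Via rank(M_{q-1}∘⋯∘M_p): M ≅ I[1,3], I[2,2].
μ_θ-semistable layers: μ^(1)=1; μ^(2)=-1/3

((0, 1, 0); (1, 1, 1))


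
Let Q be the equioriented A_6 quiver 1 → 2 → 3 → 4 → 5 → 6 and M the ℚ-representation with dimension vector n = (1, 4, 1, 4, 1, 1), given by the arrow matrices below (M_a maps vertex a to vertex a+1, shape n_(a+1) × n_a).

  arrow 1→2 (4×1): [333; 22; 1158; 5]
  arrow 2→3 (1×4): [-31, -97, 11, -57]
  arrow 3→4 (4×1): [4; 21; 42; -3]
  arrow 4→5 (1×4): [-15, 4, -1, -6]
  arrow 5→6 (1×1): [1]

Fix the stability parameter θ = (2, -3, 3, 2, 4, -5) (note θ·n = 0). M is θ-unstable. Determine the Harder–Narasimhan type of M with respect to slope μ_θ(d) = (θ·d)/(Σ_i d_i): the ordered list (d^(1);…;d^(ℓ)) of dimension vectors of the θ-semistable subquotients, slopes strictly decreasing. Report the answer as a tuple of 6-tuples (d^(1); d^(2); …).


Via rank(M_{q-1}∘⋯∘M_p): M ≅ I[1,4], I[2,2]^3, I[4,4]^2, I[4,6].
μ_θ-semistable layers: μ^(1)=5/2; μ^(2)=2; μ^(3)=1/3; μ^(4)=-1/2; μ^(5)=-3

((0, 0, 1, 1, 0, 0); (0, 0, 0, 2, 0, 0); (0, 0, 0, 1, 1, 1); (1, 1, 0, 0, 0, 0); (0, 3, 0, 0, 0, 0))


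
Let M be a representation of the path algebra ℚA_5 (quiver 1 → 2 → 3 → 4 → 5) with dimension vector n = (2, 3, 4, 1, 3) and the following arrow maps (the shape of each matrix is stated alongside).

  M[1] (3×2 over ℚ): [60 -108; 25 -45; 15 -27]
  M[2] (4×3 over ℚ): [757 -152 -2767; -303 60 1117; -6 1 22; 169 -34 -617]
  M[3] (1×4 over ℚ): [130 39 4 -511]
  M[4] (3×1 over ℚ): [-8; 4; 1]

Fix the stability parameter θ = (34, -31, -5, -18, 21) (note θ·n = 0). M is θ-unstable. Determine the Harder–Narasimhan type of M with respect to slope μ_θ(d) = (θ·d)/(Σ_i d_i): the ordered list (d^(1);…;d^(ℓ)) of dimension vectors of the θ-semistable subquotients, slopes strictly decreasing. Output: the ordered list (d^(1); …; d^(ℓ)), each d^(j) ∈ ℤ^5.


Barcode: M ≅ I[1,1], I[1,5], I[2,3]^2, I[3,3], I[5,5]^2. HN layers by μ_θ (4 steps, strictly decreasing):
  μ^(1)=34; μ^(2)=21; μ^(3)=-5; μ^(4)=-31

((1, 0, 0, 0, 0); (0, 0, 0, 0, 3); (1, 1, 4, 1, 0); (0, 2, 0, 0, 0))


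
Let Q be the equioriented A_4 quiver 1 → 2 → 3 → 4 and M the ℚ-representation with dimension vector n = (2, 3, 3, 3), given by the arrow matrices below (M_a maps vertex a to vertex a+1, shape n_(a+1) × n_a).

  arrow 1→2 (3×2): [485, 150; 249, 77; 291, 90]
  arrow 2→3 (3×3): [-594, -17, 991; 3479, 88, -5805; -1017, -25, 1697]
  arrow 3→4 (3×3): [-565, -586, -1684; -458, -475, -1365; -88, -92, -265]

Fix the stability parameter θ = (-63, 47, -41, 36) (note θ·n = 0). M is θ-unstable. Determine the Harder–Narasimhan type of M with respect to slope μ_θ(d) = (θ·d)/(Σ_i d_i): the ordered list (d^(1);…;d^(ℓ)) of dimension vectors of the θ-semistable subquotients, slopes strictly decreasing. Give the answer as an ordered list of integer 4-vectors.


Interval decomposition of M: I[1,4]^2, I[2,4].
HN type (ℓ=3): μ^(1)=36; μ^(2)=3; μ^(3)=-63

((0, 0, 0, 3); (0, 3, 3, 0); (2, 0, 0, 0))


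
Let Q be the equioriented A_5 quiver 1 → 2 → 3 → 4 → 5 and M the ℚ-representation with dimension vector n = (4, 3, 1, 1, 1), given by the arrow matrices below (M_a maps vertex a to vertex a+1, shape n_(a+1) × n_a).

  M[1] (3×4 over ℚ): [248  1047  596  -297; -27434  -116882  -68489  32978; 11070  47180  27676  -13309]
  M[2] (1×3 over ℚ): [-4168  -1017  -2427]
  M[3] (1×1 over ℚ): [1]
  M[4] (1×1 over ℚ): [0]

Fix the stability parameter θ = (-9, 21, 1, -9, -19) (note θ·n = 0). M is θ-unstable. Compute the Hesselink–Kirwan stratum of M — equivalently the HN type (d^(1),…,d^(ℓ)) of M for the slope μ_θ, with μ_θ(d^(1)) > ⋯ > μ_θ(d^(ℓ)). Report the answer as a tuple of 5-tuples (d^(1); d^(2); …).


Barcode: M ≅ I[1,1], I[1,2]^2, I[1,4], I[5,5]. HN layers by μ_θ (4 steps, strictly decreasing):
  μ^(1)=21; μ^(2)=13/3; μ^(3)=-9; μ^(4)=-19

((0, 2, 0, 0, 0); (0, 1, 1, 1, 0); (4, 0, 0, 0, 0); (0, 0, 0, 0, 1))


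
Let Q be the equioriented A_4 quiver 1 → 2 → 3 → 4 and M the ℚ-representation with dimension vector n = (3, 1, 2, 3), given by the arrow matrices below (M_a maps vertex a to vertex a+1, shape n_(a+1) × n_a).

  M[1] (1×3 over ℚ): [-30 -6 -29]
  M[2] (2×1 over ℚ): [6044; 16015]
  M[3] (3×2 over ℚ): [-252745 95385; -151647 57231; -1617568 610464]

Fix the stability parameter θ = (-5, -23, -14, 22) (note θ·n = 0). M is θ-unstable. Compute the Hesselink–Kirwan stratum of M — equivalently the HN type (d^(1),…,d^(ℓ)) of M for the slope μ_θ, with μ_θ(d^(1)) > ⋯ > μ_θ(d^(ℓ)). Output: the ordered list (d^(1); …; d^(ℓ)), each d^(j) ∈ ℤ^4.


Barcode: M ≅ I[1,1]^2, I[1,4], I[3,3], I[4,4]^2. HN layers by μ_θ (3 steps, strictly decreasing):
  μ^(1)=22; μ^(2)=-5; μ^(3)=-14

((0, 0, 0, 3); (2, 0, 0, 0); (1, 1, 2, 0))


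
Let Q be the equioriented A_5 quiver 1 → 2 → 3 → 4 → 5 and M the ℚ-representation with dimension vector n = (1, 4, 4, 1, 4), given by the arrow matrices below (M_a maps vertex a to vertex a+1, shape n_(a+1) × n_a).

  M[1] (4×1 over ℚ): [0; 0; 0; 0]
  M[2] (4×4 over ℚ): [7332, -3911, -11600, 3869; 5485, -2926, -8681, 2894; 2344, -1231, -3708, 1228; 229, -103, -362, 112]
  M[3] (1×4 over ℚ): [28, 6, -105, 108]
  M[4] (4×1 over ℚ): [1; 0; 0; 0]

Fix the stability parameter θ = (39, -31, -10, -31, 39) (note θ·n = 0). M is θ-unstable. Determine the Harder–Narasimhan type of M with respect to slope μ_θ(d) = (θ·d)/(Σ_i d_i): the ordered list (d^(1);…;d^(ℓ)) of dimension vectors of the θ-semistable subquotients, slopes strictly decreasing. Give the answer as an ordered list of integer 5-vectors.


Via rank(M_{q-1}∘⋯∘M_p): M ≅ I[1,1], I[2,3]^3, I[2,5], I[5,5]^3.
μ_θ-semistable layers: μ^(1)=39; μ^(2)=-10; μ^(3)=-41/2; μ^(4)=-31

((1, 0, 0, 0, 4); (0, 0, 3, 0, 0); (0, 0, 1, 1, 0); (0, 4, 0, 0, 0))


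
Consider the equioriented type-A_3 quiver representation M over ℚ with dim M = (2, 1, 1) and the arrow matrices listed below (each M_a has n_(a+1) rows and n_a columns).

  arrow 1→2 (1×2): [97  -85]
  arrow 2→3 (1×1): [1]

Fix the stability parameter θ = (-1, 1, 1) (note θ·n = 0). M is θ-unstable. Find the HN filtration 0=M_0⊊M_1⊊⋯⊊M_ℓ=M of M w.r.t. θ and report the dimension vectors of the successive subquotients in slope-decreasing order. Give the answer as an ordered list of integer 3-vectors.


Interval decomposition of M: I[1,1], I[1,3].
HN type (ℓ=2): μ^(1)=1; μ^(2)=-1

((0, 1, 1); (2, 0, 0))


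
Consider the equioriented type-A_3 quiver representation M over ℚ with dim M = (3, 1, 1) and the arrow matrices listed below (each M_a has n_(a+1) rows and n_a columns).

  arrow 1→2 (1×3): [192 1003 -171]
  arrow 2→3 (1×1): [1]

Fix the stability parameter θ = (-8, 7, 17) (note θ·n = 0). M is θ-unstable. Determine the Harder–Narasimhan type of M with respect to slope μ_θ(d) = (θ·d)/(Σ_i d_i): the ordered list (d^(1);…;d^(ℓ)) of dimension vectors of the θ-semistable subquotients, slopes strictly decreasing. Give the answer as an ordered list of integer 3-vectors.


Barcode: M ≅ I[1,1]^2, I[1,3]. HN layers by μ_θ (3 steps, strictly decreasing):
  μ^(1)=17; μ^(2)=7; μ^(3)=-8

((0, 0, 1); (0, 1, 0); (3, 0, 0))


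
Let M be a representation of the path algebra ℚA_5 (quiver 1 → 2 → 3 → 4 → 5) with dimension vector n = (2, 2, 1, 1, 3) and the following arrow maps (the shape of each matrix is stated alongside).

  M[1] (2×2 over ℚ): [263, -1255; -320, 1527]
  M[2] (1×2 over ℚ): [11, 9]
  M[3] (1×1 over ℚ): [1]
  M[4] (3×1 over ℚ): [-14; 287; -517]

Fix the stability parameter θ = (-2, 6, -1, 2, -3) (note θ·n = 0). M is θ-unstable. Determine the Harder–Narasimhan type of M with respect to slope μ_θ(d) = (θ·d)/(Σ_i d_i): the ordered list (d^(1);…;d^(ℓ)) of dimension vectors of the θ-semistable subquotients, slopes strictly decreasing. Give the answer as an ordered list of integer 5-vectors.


Via rank(M_{q-1}∘⋯∘M_p): M ≅ I[1,2], I[1,5], I[5,5]^2.
μ_θ-semistable layers: μ^(1)=6; μ^(2)=1; μ^(3)=-2; μ^(4)=-3

((0, 1, 0, 0, 0); (0, 1, 1, 1, 1); (2, 0, 0, 0, 0); (0, 0, 0, 0, 2))


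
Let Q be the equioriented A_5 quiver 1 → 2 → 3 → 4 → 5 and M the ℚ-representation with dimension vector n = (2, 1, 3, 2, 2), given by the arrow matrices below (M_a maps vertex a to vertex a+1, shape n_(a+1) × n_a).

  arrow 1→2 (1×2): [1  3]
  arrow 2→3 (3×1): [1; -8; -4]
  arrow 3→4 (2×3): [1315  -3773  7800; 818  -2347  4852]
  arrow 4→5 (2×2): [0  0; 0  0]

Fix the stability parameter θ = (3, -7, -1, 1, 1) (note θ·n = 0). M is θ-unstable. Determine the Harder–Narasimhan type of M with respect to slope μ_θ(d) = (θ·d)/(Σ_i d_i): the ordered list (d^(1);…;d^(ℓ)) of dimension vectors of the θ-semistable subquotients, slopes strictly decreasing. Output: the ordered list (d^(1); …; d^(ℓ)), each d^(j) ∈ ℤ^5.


Via rank(M_{q-1}∘⋯∘M_p): M ≅ I[1,1], I[1,4], I[3,3], I[3,4], I[5,5]^2.
μ_θ-semistable layers: μ^(1)=3; μ^(2)=1; μ^(3)=-1; μ^(4)=-2

((1, 0, 0, 0, 0); (0, 0, 0, 2, 2); (0, 0, 3, 0, 0); (1, 1, 0, 0, 0))


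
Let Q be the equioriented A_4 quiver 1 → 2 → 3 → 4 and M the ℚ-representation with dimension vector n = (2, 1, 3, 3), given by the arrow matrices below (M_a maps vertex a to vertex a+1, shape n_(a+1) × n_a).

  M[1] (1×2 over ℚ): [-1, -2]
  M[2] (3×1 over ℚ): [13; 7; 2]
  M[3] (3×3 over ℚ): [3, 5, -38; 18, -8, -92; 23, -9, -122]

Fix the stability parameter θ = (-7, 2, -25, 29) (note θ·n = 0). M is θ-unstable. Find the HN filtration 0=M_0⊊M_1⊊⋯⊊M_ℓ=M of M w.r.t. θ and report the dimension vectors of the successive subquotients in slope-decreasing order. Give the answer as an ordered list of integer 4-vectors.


Barcode: M ≅ I[1,1], I[1,4], I[3,4]^2. HN layers by μ_θ (4 steps, strictly decreasing):
  μ^(1)=29; μ^(2)=-7; μ^(3)=-10; μ^(4)=-25

((0, 0, 0, 3); (1, 0, 0, 0); (1, 1, 1, 0); (0, 0, 2, 0))


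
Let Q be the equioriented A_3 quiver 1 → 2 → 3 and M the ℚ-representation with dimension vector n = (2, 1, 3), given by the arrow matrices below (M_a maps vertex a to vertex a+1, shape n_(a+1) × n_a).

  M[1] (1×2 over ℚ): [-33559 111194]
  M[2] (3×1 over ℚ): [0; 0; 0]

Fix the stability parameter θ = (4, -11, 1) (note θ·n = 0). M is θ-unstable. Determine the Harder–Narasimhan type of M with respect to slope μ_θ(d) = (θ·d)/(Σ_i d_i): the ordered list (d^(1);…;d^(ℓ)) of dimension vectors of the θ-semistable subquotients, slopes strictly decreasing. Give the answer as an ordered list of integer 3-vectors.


Barcode: M ≅ I[1,1], I[1,2], I[3,3]^3. HN layers by μ_θ (3 steps, strictly decreasing):
  μ^(1)=4; μ^(2)=1; μ^(3)=-7/2

((1, 0, 0); (0, 0, 3); (1, 1, 0))


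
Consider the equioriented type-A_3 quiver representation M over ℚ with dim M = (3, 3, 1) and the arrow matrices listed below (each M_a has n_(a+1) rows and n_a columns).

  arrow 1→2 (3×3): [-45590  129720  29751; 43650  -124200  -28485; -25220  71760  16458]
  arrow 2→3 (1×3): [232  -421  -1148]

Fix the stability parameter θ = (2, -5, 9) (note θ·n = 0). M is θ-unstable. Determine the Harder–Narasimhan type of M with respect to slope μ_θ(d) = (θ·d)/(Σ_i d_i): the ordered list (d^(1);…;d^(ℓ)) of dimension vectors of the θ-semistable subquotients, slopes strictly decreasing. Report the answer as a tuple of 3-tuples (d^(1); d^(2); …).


Via rank(M_{q-1}∘⋯∘M_p): M ≅ I[1,1]^2, I[1,3], I[2,2]^2.
μ_θ-semistable layers: μ^(1)=9; μ^(2)=2; μ^(3)=-3/2; μ^(4)=-5

((0, 0, 1); (2, 0, 0); (1, 1, 0); (0, 2, 0))


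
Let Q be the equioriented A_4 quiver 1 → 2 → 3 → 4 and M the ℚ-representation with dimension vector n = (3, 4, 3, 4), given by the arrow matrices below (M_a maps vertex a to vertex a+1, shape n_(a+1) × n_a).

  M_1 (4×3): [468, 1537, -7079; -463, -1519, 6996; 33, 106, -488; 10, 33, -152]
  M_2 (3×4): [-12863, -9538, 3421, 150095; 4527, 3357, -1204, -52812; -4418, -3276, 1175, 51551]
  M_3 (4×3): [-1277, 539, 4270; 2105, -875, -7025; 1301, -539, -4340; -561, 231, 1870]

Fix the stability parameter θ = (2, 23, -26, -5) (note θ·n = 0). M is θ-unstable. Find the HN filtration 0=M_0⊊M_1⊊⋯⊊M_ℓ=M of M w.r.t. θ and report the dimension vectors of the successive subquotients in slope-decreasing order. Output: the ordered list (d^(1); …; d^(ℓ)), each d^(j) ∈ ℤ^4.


Via rank(M_{q-1}∘⋯∘M_p): M ≅ I[1,3], I[1,4]^2, I[2,2], I[4,4]^2.
μ_θ-semistable layers: μ^(1)=23; μ^(2)=-1/3; μ^(3)=-3/2; μ^(4)=-5

((0, 1, 0, 0); (1, 1, 1, 0); (2, 2, 2, 2); (0, 0, 0, 2))


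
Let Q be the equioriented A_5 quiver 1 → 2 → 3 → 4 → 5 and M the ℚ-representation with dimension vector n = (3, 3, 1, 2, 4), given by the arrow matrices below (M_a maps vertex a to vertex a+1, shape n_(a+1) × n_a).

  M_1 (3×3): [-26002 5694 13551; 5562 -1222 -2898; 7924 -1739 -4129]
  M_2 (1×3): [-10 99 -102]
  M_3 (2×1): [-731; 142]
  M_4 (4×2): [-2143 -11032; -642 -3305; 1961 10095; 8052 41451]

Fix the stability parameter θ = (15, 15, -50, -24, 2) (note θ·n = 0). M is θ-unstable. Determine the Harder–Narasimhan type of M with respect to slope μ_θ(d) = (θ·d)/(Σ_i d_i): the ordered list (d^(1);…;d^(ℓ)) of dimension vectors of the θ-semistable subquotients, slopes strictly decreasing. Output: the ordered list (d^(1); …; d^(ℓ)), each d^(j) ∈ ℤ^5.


Via rank(M_{q-1}∘⋯∘M_p): M ≅ I[1,2]^2, I[1,5], I[4,5], I[5,5]^2.
μ_θ-semistable layers: μ^(1)=15; μ^(2)=2; μ^(3)=-11; μ^(4)=-24

((2, 2, 0, 0, 0); (0, 0, 0, 0, 4); (1, 1, 1, 1, 0); (0, 0, 0, 1, 0))


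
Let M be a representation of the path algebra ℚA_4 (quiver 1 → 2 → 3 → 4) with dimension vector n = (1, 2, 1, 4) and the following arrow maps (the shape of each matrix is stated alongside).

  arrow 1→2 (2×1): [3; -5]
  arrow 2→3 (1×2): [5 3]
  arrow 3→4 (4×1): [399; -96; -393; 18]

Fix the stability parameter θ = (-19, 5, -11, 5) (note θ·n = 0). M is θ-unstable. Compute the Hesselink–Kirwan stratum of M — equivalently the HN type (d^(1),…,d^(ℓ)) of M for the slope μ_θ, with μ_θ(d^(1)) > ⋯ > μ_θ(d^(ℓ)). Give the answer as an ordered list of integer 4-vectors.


Barcode: M ≅ I[1,2], I[2,4], I[4,4]^3. HN layers by μ_θ (3 steps, strictly decreasing):
  μ^(1)=5; μ^(2)=-3; μ^(3)=-19

((0, 1, 0, 4); (0, 1, 1, 0); (1, 0, 0, 0))


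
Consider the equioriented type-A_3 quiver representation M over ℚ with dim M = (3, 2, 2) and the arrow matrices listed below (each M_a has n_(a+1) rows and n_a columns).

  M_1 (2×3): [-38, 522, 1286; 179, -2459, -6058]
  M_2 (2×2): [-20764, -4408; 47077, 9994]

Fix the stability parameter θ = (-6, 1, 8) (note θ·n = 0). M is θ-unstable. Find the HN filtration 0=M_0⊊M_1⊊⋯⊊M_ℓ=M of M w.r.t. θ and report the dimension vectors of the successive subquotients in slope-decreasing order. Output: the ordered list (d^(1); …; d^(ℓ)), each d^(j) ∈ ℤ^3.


Barcode: M ≅ I[1,1], I[1,2], I[1,3], I[3,3]. HN layers by μ_θ (3 steps, strictly decreasing):
  μ^(1)=8; μ^(2)=1; μ^(3)=-6

((0, 0, 2); (0, 2, 0); (3, 0, 0))


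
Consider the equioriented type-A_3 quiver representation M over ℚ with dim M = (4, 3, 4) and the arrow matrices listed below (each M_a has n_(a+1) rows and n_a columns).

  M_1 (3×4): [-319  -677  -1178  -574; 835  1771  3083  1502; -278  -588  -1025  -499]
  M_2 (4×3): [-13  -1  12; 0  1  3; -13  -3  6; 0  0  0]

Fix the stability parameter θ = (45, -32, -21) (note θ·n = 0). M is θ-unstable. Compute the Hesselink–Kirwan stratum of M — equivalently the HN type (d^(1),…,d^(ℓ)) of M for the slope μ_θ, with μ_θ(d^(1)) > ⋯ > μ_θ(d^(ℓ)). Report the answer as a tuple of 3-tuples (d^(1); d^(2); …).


Via rank(M_{q-1}∘⋯∘M_p): M ≅ I[1,1], I[1,2], I[1,3]^2, I[3,3]^2.
μ_θ-semistable layers: μ^(1)=45; μ^(2)=13/2; μ^(3)=-8/3; μ^(4)=-21

((1, 0, 0); (1, 1, 0); (2, 2, 2); (0, 0, 2))


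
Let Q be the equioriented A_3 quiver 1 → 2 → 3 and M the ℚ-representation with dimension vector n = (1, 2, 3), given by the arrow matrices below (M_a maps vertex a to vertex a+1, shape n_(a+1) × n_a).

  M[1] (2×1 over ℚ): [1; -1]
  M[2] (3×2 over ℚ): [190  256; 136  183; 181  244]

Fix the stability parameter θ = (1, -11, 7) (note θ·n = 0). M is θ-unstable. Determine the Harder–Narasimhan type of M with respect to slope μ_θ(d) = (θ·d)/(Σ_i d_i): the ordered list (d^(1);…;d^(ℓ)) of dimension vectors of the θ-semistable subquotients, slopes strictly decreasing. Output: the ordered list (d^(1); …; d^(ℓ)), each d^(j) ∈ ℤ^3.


Interval decomposition of M: I[1,3], I[2,3], I[3,3].
HN type (ℓ=3): μ^(1)=7; μ^(2)=-5; μ^(3)=-11

((0, 0, 3); (1, 1, 0); (0, 1, 0))


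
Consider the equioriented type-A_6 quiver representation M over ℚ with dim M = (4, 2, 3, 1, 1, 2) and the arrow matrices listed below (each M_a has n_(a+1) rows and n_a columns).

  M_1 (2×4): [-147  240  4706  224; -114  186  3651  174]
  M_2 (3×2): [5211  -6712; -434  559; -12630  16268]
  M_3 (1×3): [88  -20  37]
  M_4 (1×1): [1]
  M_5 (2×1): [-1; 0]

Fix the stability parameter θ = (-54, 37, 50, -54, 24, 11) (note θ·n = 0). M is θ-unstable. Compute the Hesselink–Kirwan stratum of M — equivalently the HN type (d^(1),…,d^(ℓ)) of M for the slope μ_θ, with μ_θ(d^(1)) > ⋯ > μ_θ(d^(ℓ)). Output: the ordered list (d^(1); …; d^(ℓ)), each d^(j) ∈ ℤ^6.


Interval decomposition of M: I[1,1]^2, I[1,3], I[1,6], I[3,3], I[6,6].
HN type (ℓ=5): μ^(1)=50; μ^(2)=37; μ^(3)=35/2; μ^(4)=11; μ^(5)=-54

((0, 0, 2, 0, 0, 0); (0, 1, 0, 0, 0, 0); (0, 0, 0, 0, 1, 1); (0, 1, 1, 1, 0, 1); (4, 0, 0, 0, 0, 0))


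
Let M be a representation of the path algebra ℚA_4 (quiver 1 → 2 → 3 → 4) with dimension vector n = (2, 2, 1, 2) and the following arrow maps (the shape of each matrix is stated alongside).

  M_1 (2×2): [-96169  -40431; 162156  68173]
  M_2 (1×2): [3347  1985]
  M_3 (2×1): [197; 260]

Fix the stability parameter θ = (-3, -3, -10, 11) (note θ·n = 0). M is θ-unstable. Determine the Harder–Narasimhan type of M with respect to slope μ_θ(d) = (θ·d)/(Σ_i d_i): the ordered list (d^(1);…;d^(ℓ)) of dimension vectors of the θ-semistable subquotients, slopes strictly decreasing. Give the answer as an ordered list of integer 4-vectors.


Barcode: M ≅ I[1,2], I[1,4], I[4,4]. HN layers by μ_θ (3 steps, strictly decreasing):
  μ^(1)=11; μ^(2)=-3; μ^(3)=-16/3

((0, 0, 0, 2); (1, 1, 0, 0); (1, 1, 1, 0))


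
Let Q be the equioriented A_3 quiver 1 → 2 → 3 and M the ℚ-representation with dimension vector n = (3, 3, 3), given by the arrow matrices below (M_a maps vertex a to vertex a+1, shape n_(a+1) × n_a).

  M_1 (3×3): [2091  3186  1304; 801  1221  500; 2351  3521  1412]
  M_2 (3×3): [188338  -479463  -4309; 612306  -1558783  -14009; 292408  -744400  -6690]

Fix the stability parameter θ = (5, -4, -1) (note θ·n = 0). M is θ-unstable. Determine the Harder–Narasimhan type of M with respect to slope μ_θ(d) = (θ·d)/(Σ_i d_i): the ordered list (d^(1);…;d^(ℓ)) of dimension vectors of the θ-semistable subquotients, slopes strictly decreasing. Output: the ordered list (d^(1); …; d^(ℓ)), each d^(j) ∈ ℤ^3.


Barcode: M ≅ I[1,1], I[1,2], I[1,3], I[2,3], I[3,3]. HN layers by μ_θ (5 steps, strictly decreasing):
  μ^(1)=5; μ^(2)=1/2; μ^(3)=0; μ^(4)=-1; μ^(5)=-4

((1, 0, 0); (1, 1, 0); (1, 1, 1); (0, 0, 2); (0, 1, 0))


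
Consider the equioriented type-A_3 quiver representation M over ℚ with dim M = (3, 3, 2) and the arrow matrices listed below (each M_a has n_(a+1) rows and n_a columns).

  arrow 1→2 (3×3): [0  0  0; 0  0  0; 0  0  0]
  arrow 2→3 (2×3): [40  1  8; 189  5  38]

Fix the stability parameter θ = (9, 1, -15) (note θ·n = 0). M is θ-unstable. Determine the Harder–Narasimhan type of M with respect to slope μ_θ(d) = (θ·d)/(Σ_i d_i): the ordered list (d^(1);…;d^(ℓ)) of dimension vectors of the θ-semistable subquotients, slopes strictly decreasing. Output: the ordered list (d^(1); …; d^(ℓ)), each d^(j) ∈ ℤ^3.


Interval decomposition of M: I[1,1]^3, I[2,2], I[2,3]^2.
HN type (ℓ=3): μ^(1)=9; μ^(2)=1; μ^(3)=-7

((3, 0, 0); (0, 1, 0); (0, 2, 2))


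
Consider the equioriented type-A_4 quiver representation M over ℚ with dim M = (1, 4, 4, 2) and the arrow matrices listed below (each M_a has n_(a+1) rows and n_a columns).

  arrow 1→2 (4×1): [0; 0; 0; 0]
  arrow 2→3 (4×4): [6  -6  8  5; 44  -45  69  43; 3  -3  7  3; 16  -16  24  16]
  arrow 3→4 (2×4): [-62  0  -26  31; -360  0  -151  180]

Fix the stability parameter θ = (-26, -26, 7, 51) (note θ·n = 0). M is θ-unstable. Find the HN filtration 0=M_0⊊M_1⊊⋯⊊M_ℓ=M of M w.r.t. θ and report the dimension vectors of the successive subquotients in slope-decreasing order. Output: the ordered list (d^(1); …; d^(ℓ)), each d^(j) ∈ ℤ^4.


Barcode: M ≅ I[1,1], I[2,3]^2, I[2,4]^2. HN layers by μ_θ (3 steps, strictly decreasing):
  μ^(1)=51; μ^(2)=7; μ^(3)=-26

((0, 0, 0, 2); (0, 0, 4, 0); (1, 4, 0, 0))


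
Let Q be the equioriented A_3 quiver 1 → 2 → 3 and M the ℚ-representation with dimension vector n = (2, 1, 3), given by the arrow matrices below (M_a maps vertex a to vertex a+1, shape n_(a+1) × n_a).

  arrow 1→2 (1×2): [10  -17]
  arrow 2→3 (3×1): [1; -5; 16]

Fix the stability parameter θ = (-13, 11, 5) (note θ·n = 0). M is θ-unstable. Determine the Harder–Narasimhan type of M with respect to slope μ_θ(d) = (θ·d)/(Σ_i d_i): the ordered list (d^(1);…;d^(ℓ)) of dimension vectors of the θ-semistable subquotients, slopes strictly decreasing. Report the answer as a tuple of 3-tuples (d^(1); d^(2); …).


Barcode: M ≅ I[1,1], I[1,3], I[3,3]^2. HN layers by μ_θ (3 steps, strictly decreasing):
  μ^(1)=8; μ^(2)=5; μ^(3)=-13

((0, 1, 1); (0, 0, 2); (2, 0, 0))


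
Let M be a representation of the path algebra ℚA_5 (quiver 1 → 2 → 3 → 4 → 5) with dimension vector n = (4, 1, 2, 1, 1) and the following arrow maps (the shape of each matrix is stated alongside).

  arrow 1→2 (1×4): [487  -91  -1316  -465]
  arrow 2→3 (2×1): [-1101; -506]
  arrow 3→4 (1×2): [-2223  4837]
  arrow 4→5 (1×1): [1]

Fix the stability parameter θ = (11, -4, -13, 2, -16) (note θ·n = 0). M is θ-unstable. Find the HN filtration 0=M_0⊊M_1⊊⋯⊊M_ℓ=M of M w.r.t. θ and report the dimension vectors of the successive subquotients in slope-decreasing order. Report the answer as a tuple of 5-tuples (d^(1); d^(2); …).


Via rank(M_{q-1}∘⋯∘M_p): M ≅ I[1,1]^3, I[1,5], I[3,3].
μ_θ-semistable layers: μ^(1)=11; μ^(2)=-4; μ^(3)=-13

((3, 0, 0, 0, 0); (1, 1, 1, 1, 1); (0, 0, 1, 0, 0))


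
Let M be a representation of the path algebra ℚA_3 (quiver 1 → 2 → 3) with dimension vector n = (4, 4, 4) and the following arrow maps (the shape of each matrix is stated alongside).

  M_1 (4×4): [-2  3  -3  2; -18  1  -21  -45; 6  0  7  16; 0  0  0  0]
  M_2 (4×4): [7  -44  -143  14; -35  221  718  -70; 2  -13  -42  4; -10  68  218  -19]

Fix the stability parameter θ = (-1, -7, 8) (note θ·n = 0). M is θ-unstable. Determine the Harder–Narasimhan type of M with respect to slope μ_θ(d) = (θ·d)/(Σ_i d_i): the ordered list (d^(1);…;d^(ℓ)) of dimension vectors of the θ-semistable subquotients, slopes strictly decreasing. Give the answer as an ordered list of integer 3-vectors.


Barcode: M ≅ I[1,1], I[1,3]^3, I[2,3]. HN layers by μ_θ (4 steps, strictly decreasing):
  μ^(1)=8; μ^(2)=-1; μ^(3)=-4; μ^(4)=-7

((0, 0, 4); (1, 0, 0); (3, 3, 0); (0, 1, 0))


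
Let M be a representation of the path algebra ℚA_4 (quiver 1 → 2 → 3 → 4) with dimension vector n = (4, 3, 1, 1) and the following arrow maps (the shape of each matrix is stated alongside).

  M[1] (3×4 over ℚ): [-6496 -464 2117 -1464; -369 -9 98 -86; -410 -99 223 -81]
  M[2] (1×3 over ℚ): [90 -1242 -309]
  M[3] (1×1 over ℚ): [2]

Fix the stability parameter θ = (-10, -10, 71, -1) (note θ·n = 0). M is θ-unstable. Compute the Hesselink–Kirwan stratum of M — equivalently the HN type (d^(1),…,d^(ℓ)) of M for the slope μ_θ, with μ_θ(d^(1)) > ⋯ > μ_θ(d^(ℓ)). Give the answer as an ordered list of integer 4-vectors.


Barcode: M ≅ I[1,1], I[1,2]^2, I[1,4]. HN layers by μ_θ (2 steps, strictly decreasing):
  μ^(1)=35; μ^(2)=-10

((0, 0, 1, 1); (4, 3, 0, 0))


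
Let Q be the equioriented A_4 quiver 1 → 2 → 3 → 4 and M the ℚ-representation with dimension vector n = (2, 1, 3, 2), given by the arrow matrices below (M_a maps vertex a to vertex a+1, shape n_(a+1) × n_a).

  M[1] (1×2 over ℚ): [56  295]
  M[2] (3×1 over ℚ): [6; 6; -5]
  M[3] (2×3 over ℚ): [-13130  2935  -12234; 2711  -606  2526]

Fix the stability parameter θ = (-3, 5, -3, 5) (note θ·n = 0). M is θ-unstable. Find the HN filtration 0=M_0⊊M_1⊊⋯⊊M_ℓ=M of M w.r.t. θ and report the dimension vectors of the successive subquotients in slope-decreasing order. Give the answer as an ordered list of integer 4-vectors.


Interval decomposition of M: I[1,1], I[1,3], I[3,4]^2.
HN type (ℓ=3): μ^(1)=5; μ^(2)=1; μ^(3)=-3

((0, 0, 0, 2); (0, 1, 1, 0); (2, 0, 2, 0))


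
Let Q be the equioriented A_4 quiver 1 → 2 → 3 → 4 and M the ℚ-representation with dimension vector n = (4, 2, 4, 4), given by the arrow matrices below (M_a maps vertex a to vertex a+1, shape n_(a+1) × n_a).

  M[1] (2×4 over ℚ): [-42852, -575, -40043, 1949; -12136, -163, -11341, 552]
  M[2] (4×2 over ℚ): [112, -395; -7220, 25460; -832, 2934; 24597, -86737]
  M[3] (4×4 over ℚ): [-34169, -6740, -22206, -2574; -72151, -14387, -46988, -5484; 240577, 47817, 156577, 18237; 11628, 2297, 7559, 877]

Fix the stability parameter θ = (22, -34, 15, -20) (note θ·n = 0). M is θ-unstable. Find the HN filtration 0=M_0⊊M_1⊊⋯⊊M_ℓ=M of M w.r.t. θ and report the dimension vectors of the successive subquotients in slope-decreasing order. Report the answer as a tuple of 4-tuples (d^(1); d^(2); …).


Barcode: M ≅ I[1,1]^2, I[1,4]^2, I[3,4]^2. HN layers by μ_θ (3 steps, strictly decreasing):
  μ^(1)=22; μ^(2)=-5/2; μ^(3)=-6

((2, 0, 0, 0); (0, 0, 4, 4); (2, 2, 0, 0))
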